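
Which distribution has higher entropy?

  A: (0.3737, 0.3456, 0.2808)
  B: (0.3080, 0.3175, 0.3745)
B

Both distributions are close to uniform, making this a harder comparison.

H(A) = 1.5749 bits
H(B) = 1.5795 bits

The distribution closer to uniform has higher entropy.
Answer: B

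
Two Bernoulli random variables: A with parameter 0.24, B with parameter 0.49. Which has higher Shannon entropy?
B

For binary distributions, entropy is maximized at p=0.5 and decreases as p moves toward 0 or 1.

H(A) = H(0.24) = 0.7950 bits
H(B) = H(0.49) = 0.9997 bits

Distribution B (p=0.49) is closer to uniform (p=0.5), so it has higher entropy.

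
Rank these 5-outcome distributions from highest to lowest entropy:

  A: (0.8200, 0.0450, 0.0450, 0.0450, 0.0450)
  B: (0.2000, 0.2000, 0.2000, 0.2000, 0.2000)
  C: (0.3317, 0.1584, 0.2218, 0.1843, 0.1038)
B > C > A

Key insight: Entropy is maximized by uniform distributions and minimized by concentrated distributions.

- Uniform distributions have maximum entropy log₂(5) = 2.3219 bits
- The more "peaked" or concentrated a distribution, the lower its entropy

Entropies:
  H(A) = 1.0401 bits
  H(B) = 2.3219 bits
  H(C) = 2.2200 bits

Ranking: B > C > A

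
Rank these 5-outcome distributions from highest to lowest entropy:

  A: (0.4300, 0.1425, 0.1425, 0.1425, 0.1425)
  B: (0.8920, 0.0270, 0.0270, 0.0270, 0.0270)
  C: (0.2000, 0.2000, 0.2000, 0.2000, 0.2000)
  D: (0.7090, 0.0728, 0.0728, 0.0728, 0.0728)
C > A > D > B

Key insight: Entropy is maximized by uniform distributions and minimized by concentrated distributions.

Entropies:
  H(A) = 2.1258 bits
  H(B) = 0.7099 bits
  H(C) = 2.3219 bits
  H(D) = 1.4520 bits

Ranking: C > A > D > B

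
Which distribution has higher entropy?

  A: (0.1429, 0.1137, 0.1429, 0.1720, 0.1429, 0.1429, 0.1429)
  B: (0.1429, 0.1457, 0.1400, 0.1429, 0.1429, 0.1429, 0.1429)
B

Both distributions are close to uniform, making this a harder comparison.

H(A) = 2.7987 bits
H(B) = 2.8073 bits

The distribution closer to uniform has higher entropy.
Answer: B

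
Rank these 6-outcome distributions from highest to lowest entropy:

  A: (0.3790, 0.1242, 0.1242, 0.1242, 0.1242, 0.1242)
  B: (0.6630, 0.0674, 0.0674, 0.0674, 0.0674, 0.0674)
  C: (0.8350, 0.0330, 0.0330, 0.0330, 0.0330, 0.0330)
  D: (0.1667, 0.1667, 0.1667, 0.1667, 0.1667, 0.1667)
D > A > B > C

Key insight: Entropy is maximized by uniform distributions and minimized by concentrated distributions.

Entropies:
  H(A) = 2.3993 bits
  H(B) = 1.7044 bits
  H(C) = 1.0293 bits
  H(D) = 2.5850 bits

Ranking: D > A > B > C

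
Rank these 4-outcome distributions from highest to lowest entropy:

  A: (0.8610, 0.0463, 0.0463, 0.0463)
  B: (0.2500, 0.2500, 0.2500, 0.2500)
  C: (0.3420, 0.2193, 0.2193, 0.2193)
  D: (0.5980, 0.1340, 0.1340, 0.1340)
B > C > D > A

Key insight: Entropy is maximized by uniform distributions and minimized by concentrated distributions.

Entropies:
  H(A) = 0.8019 bits
  H(B) = 2.0000 bits
  H(C) = 1.9696 bits
  H(D) = 1.6093 bits

Ranking: B > C > D > A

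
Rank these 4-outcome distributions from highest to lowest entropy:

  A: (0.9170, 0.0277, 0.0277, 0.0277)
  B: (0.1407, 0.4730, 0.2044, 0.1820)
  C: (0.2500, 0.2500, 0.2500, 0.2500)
C > B > A

Key insight: Entropy is maximized by uniform distributions and minimized by concentrated distributions.

- Uniform distributions have maximum entropy log₂(4) = 2.0000 bits
- The more "peaked" or concentrated a distribution, the lower its entropy

Entropies:
  H(A) = 0.5442 bits
  H(B) = 1.8244 bits
  H(C) = 2.0000 bits

Ranking: C > B > A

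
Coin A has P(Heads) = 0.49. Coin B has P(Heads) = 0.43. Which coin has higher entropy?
A

For binary distributions, entropy is maximized at p=0.5 and decreases as p moves toward 0 or 1.

H(A) = H(0.49) = 0.9997 bits
H(B) = H(0.43) = 0.9858 bits

Distribution A (p=0.49) is closer to uniform (p=0.5), so it has higher entropy.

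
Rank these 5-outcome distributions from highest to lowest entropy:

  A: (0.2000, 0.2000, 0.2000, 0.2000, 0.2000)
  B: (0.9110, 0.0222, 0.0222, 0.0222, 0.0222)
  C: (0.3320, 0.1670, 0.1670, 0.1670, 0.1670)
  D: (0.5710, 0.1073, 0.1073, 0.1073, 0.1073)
A > C > D > B

Key insight: Entropy is maximized by uniform distributions and minimized by concentrated distributions.

Entropies:
  H(A) = 2.3219 bits
  H(B) = 0.6111 bits
  H(C) = 2.2530 bits
  H(D) = 1.8434 bits

Ranking: A > C > D > B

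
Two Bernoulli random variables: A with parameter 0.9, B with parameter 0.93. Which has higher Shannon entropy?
A

For binary distributions, entropy is maximized at p=0.5 and decreases as p moves toward 0 or 1.

H(A) = H(0.9) = 0.4690 bits
H(B) = H(0.93) = 0.3659 bits

Distribution A (p=0.9) is closer to uniform (p=0.5), so it has higher entropy.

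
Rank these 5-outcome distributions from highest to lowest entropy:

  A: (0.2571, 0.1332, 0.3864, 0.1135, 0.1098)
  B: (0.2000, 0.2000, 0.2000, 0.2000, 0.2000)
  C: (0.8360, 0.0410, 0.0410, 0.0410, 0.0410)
B > A > C

Key insight: Entropy is maximized by uniform distributions and minimized by concentrated distributions.

- Uniform distributions have maximum entropy log₂(5) = 2.3219 bits
- The more "peaked" or concentrated a distribution, the lower its entropy

Entropies:
  H(A) = 2.1274 bits
  H(B) = 2.3219 bits
  H(C) = 0.9718 bits

Ranking: B > A > C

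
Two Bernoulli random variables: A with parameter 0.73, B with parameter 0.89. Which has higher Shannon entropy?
A

For binary distributions, entropy is maximized at p=0.5 and decreases as p moves toward 0 or 1.

H(A) = H(0.73) = 0.8415 bits
H(B) = H(0.89) = 0.4999 bits

Distribution A (p=0.73) is closer to uniform (p=0.5), so it has higher entropy.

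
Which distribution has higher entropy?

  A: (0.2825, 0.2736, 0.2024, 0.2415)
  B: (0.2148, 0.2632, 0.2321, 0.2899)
B

Both distributions are close to uniform, making this a harder comparison.

H(A) = 1.9883 bits
H(B) = 1.9904 bits

The distribution closer to uniform has higher entropy.
Answer: B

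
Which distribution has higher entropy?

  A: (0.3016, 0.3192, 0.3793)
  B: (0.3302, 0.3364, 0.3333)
B

Both distributions are close to uniform, making this a harder comparison.

H(A) = 1.5779 bits
H(B) = 1.5849 bits

The distribution closer to uniform has higher entropy.
Answer: B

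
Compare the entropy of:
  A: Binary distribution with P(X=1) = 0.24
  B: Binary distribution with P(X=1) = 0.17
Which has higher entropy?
A

For binary distributions, entropy is maximized at p=0.5 and decreases as p moves toward 0 or 1.

H(A) = H(0.24) = 0.7950 bits
H(B) = H(0.17) = 0.6577 bits

Distribution A (p=0.24) is closer to uniform (p=0.5), so it has higher entropy.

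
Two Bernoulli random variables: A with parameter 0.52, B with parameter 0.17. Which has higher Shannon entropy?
A

For binary distributions, entropy is maximized at p=0.5 and decreases as p moves toward 0 or 1.

H(A) = H(0.52) = 0.9988 bits
H(B) = H(0.17) = 0.6577 bits

Distribution A (p=0.52) is closer to uniform (p=0.5), so it has higher entropy.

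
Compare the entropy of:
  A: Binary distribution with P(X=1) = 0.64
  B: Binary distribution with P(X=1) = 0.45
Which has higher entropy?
B

For binary distributions, entropy is maximized at p=0.5 and decreases as p moves toward 0 or 1.

H(A) = H(0.64) = 0.9427 bits
H(B) = H(0.45) = 0.9928 bits

Distribution B (p=0.45) is closer to uniform (p=0.5), so it has higher entropy.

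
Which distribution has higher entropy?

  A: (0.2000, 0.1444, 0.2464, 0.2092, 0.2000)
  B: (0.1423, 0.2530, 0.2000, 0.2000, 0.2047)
A

Both distributions are close to uniform, making this a harder comparison.

H(A) = 2.3021 bits
H(B) = 2.2991 bits

The distribution closer to uniform has higher entropy.
Answer: A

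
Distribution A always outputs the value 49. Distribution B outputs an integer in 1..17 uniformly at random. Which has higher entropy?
B

A is deterministic, so H(A) = 0. B is uniform over 17 outcomes, so H(B) = log₂(17) = 4.087 bits. Any distribution with genuine randomness has higher entropy than a deterministic one.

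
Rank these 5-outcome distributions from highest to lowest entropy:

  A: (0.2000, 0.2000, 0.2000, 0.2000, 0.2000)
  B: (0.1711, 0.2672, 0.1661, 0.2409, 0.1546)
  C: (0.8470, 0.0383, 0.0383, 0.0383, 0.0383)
A > B > C

Key insight: Entropy is maximized by uniform distributions and minimized by concentrated distributions.

- Uniform distributions have maximum entropy log₂(5) = 2.3219 bits
- The more "peaked" or concentrated a distribution, the lower its entropy

Entropies:
  H(A) = 2.3219 bits
  H(B) = 2.2859 bits
  H(C) = 0.9233 bits

Ranking: A > B > C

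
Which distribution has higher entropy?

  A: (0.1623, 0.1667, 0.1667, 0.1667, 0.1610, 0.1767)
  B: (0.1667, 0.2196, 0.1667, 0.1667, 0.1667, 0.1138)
A

Both distributions are close to uniform, making this a harder comparison.

H(A) = 2.5843 bits
H(B) = 2.5603 bits

The distribution closer to uniform has higher entropy.
Answer: A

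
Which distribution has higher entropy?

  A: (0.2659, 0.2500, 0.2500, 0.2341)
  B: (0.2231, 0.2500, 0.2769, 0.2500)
A

Both distributions are close to uniform, making this a harder comparison.

H(A) = 1.9985 bits
H(B) = 1.9958 bits

The distribution closer to uniform has higher entropy.
Answer: A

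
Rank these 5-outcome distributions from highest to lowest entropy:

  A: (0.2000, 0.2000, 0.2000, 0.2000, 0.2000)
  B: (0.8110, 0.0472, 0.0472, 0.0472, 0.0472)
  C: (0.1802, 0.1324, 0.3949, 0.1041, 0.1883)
A > C > B

Key insight: Entropy is maximized by uniform distributions and minimized by concentrated distributions.

- Uniform distributions have maximum entropy log₂(5) = 2.3219 bits
- The more "peaked" or concentrated a distribution, the lower its entropy

Entropies:
  H(A) = 2.3219 bits
  H(B) = 1.0774 bits
  H(C) = 2.1545 bits

Ranking: A > C > B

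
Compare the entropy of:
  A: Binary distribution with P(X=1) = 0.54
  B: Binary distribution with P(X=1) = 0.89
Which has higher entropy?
A

For binary distributions, entropy is maximized at p=0.5 and decreases as p moves toward 0 or 1.

H(A) = H(0.54) = 0.9954 bits
H(B) = H(0.89) = 0.4999 bits

Distribution A (p=0.54) is closer to uniform (p=0.5), so it has higher entropy.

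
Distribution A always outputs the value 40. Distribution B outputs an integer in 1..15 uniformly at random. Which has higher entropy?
B

A is deterministic, so H(A) = 0. B is uniform over 15 outcomes, so H(B) = log₂(15) = 3.907 bits. Any distribution with genuine randomness has higher entropy than a deterministic one.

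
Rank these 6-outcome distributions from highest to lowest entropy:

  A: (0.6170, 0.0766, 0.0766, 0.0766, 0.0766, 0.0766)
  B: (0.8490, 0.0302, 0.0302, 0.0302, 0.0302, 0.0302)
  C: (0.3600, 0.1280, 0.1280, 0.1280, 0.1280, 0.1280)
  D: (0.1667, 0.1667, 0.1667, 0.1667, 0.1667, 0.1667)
D > C > A > B

Key insight: Entropy is maximized by uniform distributions and minimized by concentrated distributions.

Entropies:
  H(A) = 1.8494 bits
  H(B) = 0.9629 bits
  H(C) = 2.4287 bits
  H(D) = 2.5850 bits

Ranking: D > C > A > B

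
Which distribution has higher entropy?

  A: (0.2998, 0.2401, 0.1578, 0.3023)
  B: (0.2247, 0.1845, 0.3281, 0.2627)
B

Both distributions are close to uniform, making this a harder comparison.

H(A) = 1.9573 bits
H(B) = 1.9680 bits

The distribution closer to uniform has higher entropy.
Answer: B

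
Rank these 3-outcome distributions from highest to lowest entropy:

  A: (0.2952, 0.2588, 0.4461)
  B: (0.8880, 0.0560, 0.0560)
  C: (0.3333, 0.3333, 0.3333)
C > A > B

Key insight: Entropy is maximized by uniform distributions and minimized by concentrated distributions.

- Uniform distributions have maximum entropy log₂(3) = 1.5850 bits
- The more "peaked" or concentrated a distribution, the lower its entropy

Entropies:
  H(A) = 1.5438 bits
  H(B) = 0.6179 bits
  H(C) = 1.5850 bits

Ranking: C > A > B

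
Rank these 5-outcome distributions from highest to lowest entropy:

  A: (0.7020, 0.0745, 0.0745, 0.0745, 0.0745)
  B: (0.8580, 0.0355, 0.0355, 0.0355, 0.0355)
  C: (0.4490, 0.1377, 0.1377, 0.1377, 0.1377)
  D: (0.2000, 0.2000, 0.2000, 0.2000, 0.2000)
D > C > A > B

Key insight: Entropy is maximized by uniform distributions and minimized by concentrated distributions.

Entropies:
  H(A) = 1.4748 bits
  H(B) = 0.8735 bits
  H(C) = 2.0945 bits
  H(D) = 2.3219 bits

Ranking: D > C > A > B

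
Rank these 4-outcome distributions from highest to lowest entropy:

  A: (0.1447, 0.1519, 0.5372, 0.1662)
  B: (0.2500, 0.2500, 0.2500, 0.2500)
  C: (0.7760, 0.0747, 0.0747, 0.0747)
B > A > C

Key insight: Entropy is maximized by uniform distributions and minimized by concentrated distributions.

- Uniform distributions have maximum entropy log₂(4) = 2.0000 bits
- The more "peaked" or concentrated a distribution, the lower its entropy

Entropies:
  H(A) = 1.7284 bits
  H(B) = 2.0000 bits
  H(C) = 1.1224 bits

Ranking: B > A > C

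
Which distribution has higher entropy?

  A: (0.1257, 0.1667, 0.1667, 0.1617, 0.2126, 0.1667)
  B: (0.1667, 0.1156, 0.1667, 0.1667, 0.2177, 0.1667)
A

Both distributions are close to uniform, making this a harder comparison.

H(A) = 2.5685 bits
H(B) = 2.5620 bits

The distribution closer to uniform has higher entropy.
Answer: A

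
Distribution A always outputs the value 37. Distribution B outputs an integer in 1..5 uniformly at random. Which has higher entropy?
B

A is deterministic, so H(A) = 0. B is uniform over 5 outcomes, so H(B) = log₂(5) = 2.322 bits. Any distribution with genuine randomness has higher entropy than a deterministic one.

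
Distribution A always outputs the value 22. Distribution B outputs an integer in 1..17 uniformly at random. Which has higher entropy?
B

A is deterministic, so H(A) = 0. B is uniform over 17 outcomes, so H(B) = log₂(17) = 4.087 bits. Any distribution with genuine randomness has higher entropy than a deterministic one.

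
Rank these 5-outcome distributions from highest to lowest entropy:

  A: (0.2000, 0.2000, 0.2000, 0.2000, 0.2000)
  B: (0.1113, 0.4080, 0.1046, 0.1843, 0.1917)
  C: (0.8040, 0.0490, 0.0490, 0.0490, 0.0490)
A > B > C

Key insight: Entropy is maximized by uniform distributions and minimized by concentrated distributions.

- Uniform distributions have maximum entropy log₂(5) = 2.3219 bits
- The more "peaked" or concentrated a distribution, the lower its entropy

Entropies:
  H(A) = 2.3219 bits
  H(B) = 2.1276 bits
  H(C) = 1.1059 bits

Ranking: A > B > C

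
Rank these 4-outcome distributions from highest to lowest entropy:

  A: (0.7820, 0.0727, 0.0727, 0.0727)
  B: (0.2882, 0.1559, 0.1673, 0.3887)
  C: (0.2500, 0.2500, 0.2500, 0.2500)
C > B > A

Key insight: Entropy is maximized by uniform distributions and minimized by concentrated distributions.

- Uniform distributions have maximum entropy log₂(4) = 2.0000 bits
- The more "peaked" or concentrated a distribution, the lower its entropy

Entropies:
  H(A) = 1.1020 bits
  H(B) = 1.8967 bits
  H(C) = 2.0000 bits

Ranking: C > B > A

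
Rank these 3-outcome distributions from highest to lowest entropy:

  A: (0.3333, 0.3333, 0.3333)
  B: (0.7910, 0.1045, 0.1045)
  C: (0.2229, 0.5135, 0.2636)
A > C > B

Key insight: Entropy is maximized by uniform distributions and minimized by concentrated distributions.

- Uniform distributions have maximum entropy log₂(3) = 1.5850 bits
- The more "peaked" or concentrated a distribution, the lower its entropy

Entropies:
  H(A) = 1.5850 bits
  H(B) = 0.9486 bits
  H(C) = 1.4835 bits

Ranking: A > C > B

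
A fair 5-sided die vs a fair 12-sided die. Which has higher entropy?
12-sided die

Both are uniform distributions; for uniform over n outcomes, H = log₂(n). H(5-sided) = log₂(5) = 2.322 bits and H(12-sided) = log₂(12) = 3.585 bits. More outcomes in a uniform distribution means higher entropy.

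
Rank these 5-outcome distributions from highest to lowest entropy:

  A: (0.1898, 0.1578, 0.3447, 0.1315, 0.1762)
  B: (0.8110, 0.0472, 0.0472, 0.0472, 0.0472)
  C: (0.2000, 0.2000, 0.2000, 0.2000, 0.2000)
C > A > B

Key insight: Entropy is maximized by uniform distributions and minimized by concentrated distributions.

- Uniform distributions have maximum entropy log₂(5) = 2.3219 bits
- The more "peaked" or concentrated a distribution, the lower its entropy

Entropies:
  H(A) = 2.2313 bits
  H(B) = 1.0774 bits
  H(C) = 2.3219 bits

Ranking: C > A > B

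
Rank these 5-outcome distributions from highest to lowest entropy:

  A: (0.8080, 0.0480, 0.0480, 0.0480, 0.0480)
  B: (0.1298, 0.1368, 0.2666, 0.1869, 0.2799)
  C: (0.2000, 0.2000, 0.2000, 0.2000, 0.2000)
C > B > A

Key insight: Entropy is maximized by uniform distributions and minimized by concentrated distributions.

- Uniform distributions have maximum entropy log₂(5) = 2.3219 bits
- The more "peaked" or concentrated a distribution, the lower its entropy

Entropies:
  H(A) = 1.0896 bits
  H(B) = 2.2498 bits
  H(C) = 2.3219 bits

Ranking: C > B > A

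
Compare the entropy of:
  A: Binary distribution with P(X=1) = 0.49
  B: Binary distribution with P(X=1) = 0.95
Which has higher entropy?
A

For binary distributions, entropy is maximized at p=0.5 and decreases as p moves toward 0 or 1.

H(A) = H(0.49) = 0.9997 bits
H(B) = H(0.95) = 0.2864 bits

Distribution A (p=0.49) is closer to uniform (p=0.5), so it has higher entropy.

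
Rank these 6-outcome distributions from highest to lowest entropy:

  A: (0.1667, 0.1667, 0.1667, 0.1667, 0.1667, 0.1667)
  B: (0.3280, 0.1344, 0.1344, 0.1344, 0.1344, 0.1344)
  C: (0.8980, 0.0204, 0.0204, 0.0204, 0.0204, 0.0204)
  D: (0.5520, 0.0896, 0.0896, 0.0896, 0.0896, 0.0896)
A > B > D > C

Key insight: Entropy is maximized by uniform distributions and minimized by concentrated distributions.

Entropies:
  H(A) = 2.5850 bits
  H(B) = 2.4732 bits
  H(C) = 0.7121 bits
  H(D) = 2.0324 bits

Ranking: A > B > D > C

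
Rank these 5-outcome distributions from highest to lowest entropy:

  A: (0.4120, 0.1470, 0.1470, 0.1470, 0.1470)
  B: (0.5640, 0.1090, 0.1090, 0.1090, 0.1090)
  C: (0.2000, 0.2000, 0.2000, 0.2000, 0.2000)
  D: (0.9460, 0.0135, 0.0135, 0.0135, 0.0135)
C > A > B > D

Key insight: Entropy is maximized by uniform distributions and minimized by concentrated distributions.

Entropies:
  H(A) = 2.1535 bits
  H(B) = 1.8601 bits
  H(C) = 2.3219 bits
  H(D) = 0.4112 bits

Ranking: C > A > B > D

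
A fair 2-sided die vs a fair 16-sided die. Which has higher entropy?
16-sided die

Both are uniform distributions; for uniform over n outcomes, H = log₂(n). H(2-sided) = log₂(2) = 1.000 bits and H(16-sided) = log₂(16) = 4.000 bits. More outcomes in a uniform distribution means higher entropy.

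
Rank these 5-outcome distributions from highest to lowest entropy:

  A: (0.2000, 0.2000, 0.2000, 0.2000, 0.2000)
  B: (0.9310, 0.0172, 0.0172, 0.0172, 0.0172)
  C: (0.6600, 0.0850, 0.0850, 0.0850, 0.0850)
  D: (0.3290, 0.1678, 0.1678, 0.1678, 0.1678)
A > D > C > B

Key insight: Entropy is maximized by uniform distributions and minimized by concentrated distributions.

Entropies:
  H(A) = 2.3219 bits
  H(B) = 0.5002 bits
  H(C) = 1.6048 bits
  H(D) = 2.2559 bits

Ranking: A > D > C > B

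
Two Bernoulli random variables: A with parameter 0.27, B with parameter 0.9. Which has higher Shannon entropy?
A

For binary distributions, entropy is maximized at p=0.5 and decreases as p moves toward 0 or 1.

H(A) = H(0.27) = 0.8415 bits
H(B) = H(0.9) = 0.4690 bits

Distribution A (p=0.27) is closer to uniform (p=0.5), so it has higher entropy.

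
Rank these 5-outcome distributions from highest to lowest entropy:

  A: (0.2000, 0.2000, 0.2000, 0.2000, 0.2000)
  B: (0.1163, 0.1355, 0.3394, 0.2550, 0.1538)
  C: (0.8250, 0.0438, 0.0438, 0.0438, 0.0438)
A > B > C

Key insight: Entropy is maximized by uniform distributions and minimized by concentrated distributions.

- Uniform distributions have maximum entropy log₂(5) = 2.3219 bits
- The more "peaked" or concentrated a distribution, the lower its entropy

Entropies:
  H(A) = 2.3219 bits
  H(B) = 2.1989 bits
  H(C) = 1.0190 bits

Ranking: A > B > C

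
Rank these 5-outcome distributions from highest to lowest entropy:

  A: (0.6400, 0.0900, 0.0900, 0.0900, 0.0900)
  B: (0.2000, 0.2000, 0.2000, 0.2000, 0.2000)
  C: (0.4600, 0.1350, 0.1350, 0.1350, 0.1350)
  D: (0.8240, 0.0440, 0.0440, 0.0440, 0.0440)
B > C > A > D

Key insight: Entropy is maximized by uniform distributions and minimized by concentrated distributions.

Entropies:
  H(A) = 1.6627 bits
  H(B) = 2.3219 bits
  H(C) = 2.0754 bits
  H(D) = 1.0232 bits

Ranking: B > C > A > D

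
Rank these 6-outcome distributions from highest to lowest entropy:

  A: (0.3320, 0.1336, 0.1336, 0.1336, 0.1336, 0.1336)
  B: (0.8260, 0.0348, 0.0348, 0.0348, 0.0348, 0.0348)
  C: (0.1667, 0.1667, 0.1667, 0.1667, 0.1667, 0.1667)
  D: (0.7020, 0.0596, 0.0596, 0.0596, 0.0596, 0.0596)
C > A > D > B

Key insight: Entropy is maximized by uniform distributions and minimized by concentrated distributions.

Entropies:
  H(A) = 2.4680 bits
  H(B) = 1.0708 bits
  H(C) = 2.5850 bits
  H(D) = 1.5708 bits

Ranking: C > A > D > B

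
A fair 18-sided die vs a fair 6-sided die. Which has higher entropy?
18-sided die

Both are uniform distributions; for uniform over n outcomes, H = log₂(n). H(18-sided) = log₂(18) = 4.170 bits and H(6-sided) = log₂(6) = 2.585 bits. More outcomes in a uniform distribution means higher entropy.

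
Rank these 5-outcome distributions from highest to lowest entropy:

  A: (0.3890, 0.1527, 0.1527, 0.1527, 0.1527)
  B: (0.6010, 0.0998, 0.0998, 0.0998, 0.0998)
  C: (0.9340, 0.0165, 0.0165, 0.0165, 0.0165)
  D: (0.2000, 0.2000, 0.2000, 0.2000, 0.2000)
D > A > B > C

Key insight: Entropy is maximized by uniform distributions and minimized by concentrated distributions.

Entropies:
  H(A) = 2.1862 bits
  H(B) = 1.7684 bits
  H(C) = 0.4828 bits
  H(D) = 2.3219 bits

Ranking: D > A > B > C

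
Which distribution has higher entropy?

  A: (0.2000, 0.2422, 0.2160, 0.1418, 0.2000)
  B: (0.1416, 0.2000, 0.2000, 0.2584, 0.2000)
A

Both distributions are close to uniform, making this a harder comparison.

H(A) = 2.3014 bits
H(B) = 2.2969 bits

The distribution closer to uniform has higher entropy.
Answer: A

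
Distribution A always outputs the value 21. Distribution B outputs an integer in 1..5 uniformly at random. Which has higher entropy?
B

A is deterministic, so H(A) = 0. B is uniform over 5 outcomes, so H(B) = log₂(5) = 2.322 bits. Any distribution with genuine randomness has higher entropy than a deterministic one.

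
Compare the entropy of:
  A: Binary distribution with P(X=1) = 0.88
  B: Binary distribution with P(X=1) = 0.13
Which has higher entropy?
B

For binary distributions, entropy is maximized at p=0.5 and decreases as p moves toward 0 or 1.

H(A) = H(0.88) = 0.5294 bits
H(B) = H(0.13) = 0.5574 bits

Distribution B (p=0.13) is closer to uniform (p=0.5), so it has higher entropy.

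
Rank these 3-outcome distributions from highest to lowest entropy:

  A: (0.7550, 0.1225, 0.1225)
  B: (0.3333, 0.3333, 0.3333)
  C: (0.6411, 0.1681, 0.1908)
B > C > A

Key insight: Entropy is maximized by uniform distributions and minimized by concentrated distributions.

- Uniform distributions have maximum entropy log₂(3) = 1.5850 bits
- The more "peaked" or concentrated a distribution, the lower its entropy

Entropies:
  H(A) = 1.0483 bits
  H(B) = 1.5850 bits
  H(C) = 1.2997 bits

Ranking: B > C > A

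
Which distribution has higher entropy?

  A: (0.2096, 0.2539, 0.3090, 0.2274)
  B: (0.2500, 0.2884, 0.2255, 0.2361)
B

Both distributions are close to uniform, making this a harder comparison.

H(A) = 1.9841 bits
H(B) = 1.9936 bits

The distribution closer to uniform has higher entropy.
Answer: B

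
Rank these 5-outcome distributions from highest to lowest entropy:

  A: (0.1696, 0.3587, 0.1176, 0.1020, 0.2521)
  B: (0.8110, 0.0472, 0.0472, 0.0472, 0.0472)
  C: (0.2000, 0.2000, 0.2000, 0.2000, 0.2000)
C > A > B

Key insight: Entropy is maximized by uniform distributions and minimized by concentrated distributions.

- Uniform distributions have maximum entropy log₂(5) = 2.3219 bits
- The more "peaked" or concentrated a distribution, the lower its entropy

Entropies:
  H(A) = 2.1649 bits
  H(B) = 1.0774 bits
  H(C) = 2.3219 bits

Ranking: C > A > B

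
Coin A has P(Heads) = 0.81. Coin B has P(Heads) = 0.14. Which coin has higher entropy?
A

For binary distributions, entropy is maximized at p=0.5 and decreases as p moves toward 0 or 1.

H(A) = H(0.81) = 0.7015 bits
H(B) = H(0.14) = 0.5842 bits

Distribution A (p=0.81) is closer to uniform (p=0.5), so it has higher entropy.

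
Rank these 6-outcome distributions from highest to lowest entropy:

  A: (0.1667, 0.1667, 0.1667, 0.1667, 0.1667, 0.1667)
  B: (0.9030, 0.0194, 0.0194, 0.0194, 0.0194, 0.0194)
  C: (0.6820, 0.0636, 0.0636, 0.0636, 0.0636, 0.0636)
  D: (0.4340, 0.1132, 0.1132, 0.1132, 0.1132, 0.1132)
A > D > C > B

Key insight: Entropy is maximized by uniform distributions and minimized by concentrated distributions.

Entropies:
  H(A) = 2.5850 bits
  H(B) = 0.6846 bits
  H(C) = 1.6406 bits
  H(D) = 2.3016 bits

Ranking: A > D > C > B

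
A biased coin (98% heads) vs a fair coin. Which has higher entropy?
Fair coin

The fair coin is uniform (p=0.5), maximizing binary entropy at 1 bit. The biased coin has H(0.98) ≈ 0.141 bits — its outcome is more predictable, so its entropy is lower.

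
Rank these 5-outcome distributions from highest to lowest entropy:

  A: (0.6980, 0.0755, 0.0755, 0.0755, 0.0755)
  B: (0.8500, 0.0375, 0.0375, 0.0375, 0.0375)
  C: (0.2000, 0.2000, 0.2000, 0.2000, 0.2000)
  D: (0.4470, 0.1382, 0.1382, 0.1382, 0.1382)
C > D > A > B

Key insight: Entropy is maximized by uniform distributions and minimized by concentrated distributions.

Entropies:
  H(A) = 1.4877 bits
  H(B) = 0.9098 bits
  H(C) = 2.3219 bits
  H(D) = 2.0979 bits

Ranking: C > D > A > B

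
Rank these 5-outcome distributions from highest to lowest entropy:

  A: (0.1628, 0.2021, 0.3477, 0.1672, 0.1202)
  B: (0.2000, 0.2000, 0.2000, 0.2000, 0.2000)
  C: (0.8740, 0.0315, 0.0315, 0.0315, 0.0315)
B > A > C

Key insight: Entropy is maximized by uniform distributions and minimized by concentrated distributions.

- Uniform distributions have maximum entropy log₂(5) = 2.3219 bits
- The more "peaked" or concentrated a distribution, the lower its entropy

Entropies:
  H(A) = 2.2213 bits
  H(B) = 2.3219 bits
  H(C) = 0.7984 bits

Ranking: B > A > C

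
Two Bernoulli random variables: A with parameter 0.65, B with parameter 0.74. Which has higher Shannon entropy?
A

For binary distributions, entropy is maximized at p=0.5 and decreases as p moves toward 0 or 1.

H(A) = H(0.65) = 0.9341 bits
H(B) = H(0.74) = 0.8267 bits

Distribution A (p=0.65) is closer to uniform (p=0.5), so it has higher entropy.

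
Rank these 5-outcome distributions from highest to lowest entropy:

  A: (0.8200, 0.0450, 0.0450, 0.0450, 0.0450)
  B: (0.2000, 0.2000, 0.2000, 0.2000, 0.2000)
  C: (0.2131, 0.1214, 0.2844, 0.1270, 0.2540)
B > C > A

Key insight: Entropy is maximized by uniform distributions and minimized by concentrated distributions.

- Uniform distributions have maximum entropy log₂(5) = 2.3219 bits
- The more "peaked" or concentrated a distribution, the lower its entropy

Entropies:
  H(A) = 1.0401 bits
  H(B) = 2.3219 bits
  H(C) = 2.2409 bits

Ranking: B > C > A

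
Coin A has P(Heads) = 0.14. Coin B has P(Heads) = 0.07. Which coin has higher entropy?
A

For binary distributions, entropy is maximized at p=0.5 and decreases as p moves toward 0 or 1.

H(A) = H(0.14) = 0.5842 bits
H(B) = H(0.07) = 0.3659 bits

Distribution A (p=0.14) is closer to uniform (p=0.5), so it has higher entropy.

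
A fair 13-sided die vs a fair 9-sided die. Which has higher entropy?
13-sided die

Both are uniform distributions; for uniform over n outcomes, H = log₂(n). H(13-sided) = log₂(13) = 3.700 bits and H(9-sided) = log₂(9) = 3.170 bits. More outcomes in a uniform distribution means higher entropy.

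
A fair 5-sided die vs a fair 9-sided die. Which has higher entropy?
9-sided die

Both are uniform distributions; for uniform over n outcomes, H = log₂(n). H(5-sided) = log₂(5) = 2.322 bits and H(9-sided) = log₂(9) = 3.170 bits. More outcomes in a uniform distribution means higher entropy.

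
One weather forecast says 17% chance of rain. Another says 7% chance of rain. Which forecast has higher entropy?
17% forecast

Treat each forecast as a Bernoulli distribution. Binary entropy is maximized at p=0.5 and falls off symmetrically toward 0 or 1. The 17% forecast is closer to 50%, so it is more uncertain. H(17%) ≈ 0.658 bits, H(7%) ≈ 0.366 bits.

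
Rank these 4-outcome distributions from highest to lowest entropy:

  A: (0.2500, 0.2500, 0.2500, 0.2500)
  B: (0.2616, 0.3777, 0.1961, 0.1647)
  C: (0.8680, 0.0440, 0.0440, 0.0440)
A > B > C

Key insight: Entropy is maximized by uniform distributions and minimized by concentrated distributions.

- Uniform distributions have maximum entropy log₂(4) = 2.0000 bits
- The more "peaked" or concentrated a distribution, the lower its entropy

Entropies:
  H(A) = 2.0000 bits
  H(B) = 1.9260 bits
  H(C) = 0.7721 bits

Ranking: A > B > C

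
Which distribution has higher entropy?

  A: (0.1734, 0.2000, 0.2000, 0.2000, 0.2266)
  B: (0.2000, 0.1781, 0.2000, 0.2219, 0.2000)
B

Both distributions are close to uniform, making this a harder comparison.

H(A) = 2.3168 bits
H(B) = 2.3185 bits

The distribution closer to uniform has higher entropy.
Answer: B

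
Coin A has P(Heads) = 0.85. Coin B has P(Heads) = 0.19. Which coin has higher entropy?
B

For binary distributions, entropy is maximized at p=0.5 and decreases as p moves toward 0 or 1.

H(A) = H(0.85) = 0.6098 bits
H(B) = H(0.19) = 0.7015 bits

Distribution B (p=0.19) is closer to uniform (p=0.5), so it has higher entropy.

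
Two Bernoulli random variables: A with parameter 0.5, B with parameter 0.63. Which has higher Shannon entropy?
A

For binary distributions, entropy is maximized at p=0.5 and decreases as p moves toward 0 or 1.

H(A) = H(0.5) = 1.0000 bits
H(B) = H(0.63) = 0.9507 bits

Distribution A (p=0.5) is closer to uniform (p=0.5), so it has higher entropy.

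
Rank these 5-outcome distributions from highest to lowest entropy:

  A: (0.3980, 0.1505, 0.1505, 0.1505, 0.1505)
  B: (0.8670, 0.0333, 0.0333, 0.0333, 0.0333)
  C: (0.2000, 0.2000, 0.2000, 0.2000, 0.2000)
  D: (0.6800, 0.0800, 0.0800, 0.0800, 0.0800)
C > A > D > B

Key insight: Entropy is maximized by uniform distributions and minimized by concentrated distributions.

Entropies:
  H(A) = 2.1738 bits
  H(B) = 0.8316 bits
  H(C) = 2.3219 bits
  H(D) = 1.5444 bits

Ranking: C > A > D > B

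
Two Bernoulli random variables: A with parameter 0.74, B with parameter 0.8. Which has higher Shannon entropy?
A

For binary distributions, entropy is maximized at p=0.5 and decreases as p moves toward 0 or 1.

H(A) = H(0.74) = 0.8267 bits
H(B) = H(0.8) = 0.7219 bits

Distribution A (p=0.74) is closer to uniform (p=0.5), so it has higher entropy.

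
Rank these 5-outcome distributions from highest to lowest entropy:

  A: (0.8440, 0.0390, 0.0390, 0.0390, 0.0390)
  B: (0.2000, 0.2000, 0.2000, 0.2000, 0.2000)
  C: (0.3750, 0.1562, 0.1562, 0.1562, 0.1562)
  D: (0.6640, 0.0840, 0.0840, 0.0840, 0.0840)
B > C > D > A

Key insight: Entropy is maximized by uniform distributions and minimized by concentrated distributions.

Entropies:
  H(A) = 0.9367 bits
  H(B) = 2.3219 bits
  H(C) = 2.2044 bits
  H(D) = 1.5929 bits

Ranking: B > C > D > A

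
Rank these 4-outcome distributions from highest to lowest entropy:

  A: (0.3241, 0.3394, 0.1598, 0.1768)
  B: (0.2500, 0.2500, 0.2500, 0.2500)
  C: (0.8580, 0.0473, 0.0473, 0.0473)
B > A > C

Key insight: Entropy is maximized by uniform distributions and minimized by concentrated distributions.

- Uniform distributions have maximum entropy log₂(4) = 2.0000 bits
- The more "peaked" or concentrated a distribution, the lower its entropy

Entropies:
  H(A) = 1.9206 bits
  H(B) = 2.0000 bits
  H(C) = 0.8145 bits

Ranking: B > A > C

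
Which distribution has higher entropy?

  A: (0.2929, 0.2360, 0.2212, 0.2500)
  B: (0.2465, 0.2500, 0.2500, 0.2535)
B

Both distributions are close to uniform, making this a harder comparison.

H(A) = 1.9919 bits
H(B) = 1.9999 bits

The distribution closer to uniform has higher entropy.
Answer: B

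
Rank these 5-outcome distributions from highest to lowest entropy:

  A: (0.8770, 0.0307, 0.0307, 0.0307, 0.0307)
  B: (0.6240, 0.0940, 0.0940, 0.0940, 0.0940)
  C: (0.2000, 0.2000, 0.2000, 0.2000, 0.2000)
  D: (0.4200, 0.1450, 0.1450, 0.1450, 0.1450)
C > D > B > A

Key insight: Entropy is maximized by uniform distributions and minimized by concentrated distributions.

Entropies:
  H(A) = 0.7839 bits
  H(B) = 1.7072 bits
  H(C) = 2.3219 bits
  H(D) = 2.1415 bits

Ranking: C > D > B > A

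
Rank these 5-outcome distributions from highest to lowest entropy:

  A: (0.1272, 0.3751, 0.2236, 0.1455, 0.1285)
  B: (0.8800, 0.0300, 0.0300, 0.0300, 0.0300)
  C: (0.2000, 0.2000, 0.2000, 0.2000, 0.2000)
C > A > B

Key insight: Entropy is maximized by uniform distributions and minimized by concentrated distributions.

- Uniform distributions have maximum entropy log₂(5) = 2.3219 bits
- The more "peaked" or concentrated a distribution, the lower its entropy

Entropies:
  H(A) = 2.1773 bits
  H(B) = 0.7694 bits
  H(C) = 2.3219 bits

Ranking: C > A > B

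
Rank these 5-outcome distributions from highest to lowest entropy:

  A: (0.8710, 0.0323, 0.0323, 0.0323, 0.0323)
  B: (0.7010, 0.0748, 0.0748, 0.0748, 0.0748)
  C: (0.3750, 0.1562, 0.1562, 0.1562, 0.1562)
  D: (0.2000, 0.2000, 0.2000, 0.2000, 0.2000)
D > C > B > A

Key insight: Entropy is maximized by uniform distributions and minimized by concentrated distributions.

Entropies:
  H(A) = 0.8127 bits
  H(B) = 1.4781 bits
  H(C) = 2.2044 bits
  H(D) = 2.3219 bits

Ranking: D > C > B > A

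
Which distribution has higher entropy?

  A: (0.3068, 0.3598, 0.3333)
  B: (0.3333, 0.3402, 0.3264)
B

Both distributions are close to uniform, making this a harder comparison.

H(A) = 1.5819 bits
H(B) = 1.5848 bits

The distribution closer to uniform has higher entropy.
Answer: B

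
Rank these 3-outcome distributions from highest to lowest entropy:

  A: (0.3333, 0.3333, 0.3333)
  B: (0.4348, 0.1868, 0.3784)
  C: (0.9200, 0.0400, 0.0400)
A > B > C

Key insight: Entropy is maximized by uniform distributions and minimized by concentrated distributions.

- Uniform distributions have maximum entropy log₂(3) = 1.5850 bits
- The more "peaked" or concentrated a distribution, the lower its entropy

Entropies:
  H(A) = 1.5850 bits
  H(B) = 1.5051 bits
  H(C) = 0.4822 bits

Ranking: A > B > C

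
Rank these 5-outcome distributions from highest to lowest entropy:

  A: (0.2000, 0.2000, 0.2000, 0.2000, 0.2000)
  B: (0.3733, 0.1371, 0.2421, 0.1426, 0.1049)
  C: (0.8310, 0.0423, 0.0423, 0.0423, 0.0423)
A > B > C

Key insight: Entropy is maximized by uniform distributions and minimized by concentrated distributions.

- Uniform distributions have maximum entropy log₂(5) = 2.3219 bits
- The more "peaked" or concentrated a distribution, the lower its entropy

Entropies:
  H(A) = 2.3219 bits
  H(B) = 2.1610 bits
  H(C) = 0.9934 bits

Ranking: A > B > C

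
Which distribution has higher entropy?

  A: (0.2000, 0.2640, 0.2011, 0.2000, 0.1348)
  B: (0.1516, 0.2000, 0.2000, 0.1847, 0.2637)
B

Both distributions are close to uniform, making this a harder comparison.

H(A) = 2.2912 bits
H(B) = 2.2985 bits

The distribution closer to uniform has higher entropy.
Answer: B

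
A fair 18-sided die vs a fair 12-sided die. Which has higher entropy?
18-sided die

Both are uniform distributions; for uniform over n outcomes, H = log₂(n). H(18-sided) = log₂(18) = 4.170 bits and H(12-sided) = log₂(12) = 3.585 bits. More outcomes in a uniform distribution means higher entropy.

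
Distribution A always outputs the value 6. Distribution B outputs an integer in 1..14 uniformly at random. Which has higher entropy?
B

A is deterministic, so H(A) = 0. B is uniform over 14 outcomes, so H(B) = log₂(14) = 3.807 bits. Any distribution with genuine randomness has higher entropy than a deterministic one.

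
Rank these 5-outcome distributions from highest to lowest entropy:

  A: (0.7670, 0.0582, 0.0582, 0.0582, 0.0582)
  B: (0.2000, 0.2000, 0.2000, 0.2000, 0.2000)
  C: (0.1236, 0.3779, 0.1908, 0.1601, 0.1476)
B > C > A

Key insight: Entropy is maximized by uniform distributions and minimized by concentrated distributions.

- Uniform distributions have maximum entropy log₂(5) = 2.3219 bits
- The more "peaked" or concentrated a distribution, the lower its entropy

Entropies:
  H(A) = 1.2492 bits
  H(B) = 2.3219 bits
  H(C) = 2.1899 bits

Ranking: B > C > A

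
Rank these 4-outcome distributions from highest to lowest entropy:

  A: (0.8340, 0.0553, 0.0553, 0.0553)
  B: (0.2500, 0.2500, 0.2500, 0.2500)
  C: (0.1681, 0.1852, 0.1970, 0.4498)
B > C > A

Key insight: Entropy is maximized by uniform distributions and minimized by concentrated distributions.

- Uniform distributions have maximum entropy log₂(4) = 2.0000 bits
- The more "peaked" or concentrated a distribution, the lower its entropy

Entropies:
  H(A) = 0.9116 bits
  H(B) = 2.0000 bits
  H(C) = 1.8631 bits

Ranking: B > C > A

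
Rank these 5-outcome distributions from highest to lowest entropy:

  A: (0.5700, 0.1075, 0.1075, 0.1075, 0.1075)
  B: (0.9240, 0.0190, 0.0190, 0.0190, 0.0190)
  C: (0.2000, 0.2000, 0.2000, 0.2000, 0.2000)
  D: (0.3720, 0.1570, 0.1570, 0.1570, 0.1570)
C > D > A > B

Key insight: Entropy is maximized by uniform distributions and minimized by concentrated distributions.

Entropies:
  H(A) = 1.8458 bits
  H(B) = 0.5399 bits
  H(C) = 2.3219 bits
  H(D) = 2.2082 bits

Ranking: C > D > A > B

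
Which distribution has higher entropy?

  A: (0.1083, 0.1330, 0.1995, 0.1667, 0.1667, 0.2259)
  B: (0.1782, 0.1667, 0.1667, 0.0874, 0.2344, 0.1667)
A

Both distributions are close to uniform, making this a harder comparison.

H(A) = 2.5448 bits
H(B) = 2.5338 bits

The distribution closer to uniform has higher entropy.
Answer: A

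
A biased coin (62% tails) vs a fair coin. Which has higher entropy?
Fair coin

The fair coin is uniform (p=0.5), maximizing binary entropy at 1 bit. The biased coin has H(0.62) ≈ 0.958 bits — its outcome is more predictable, so its entropy is lower.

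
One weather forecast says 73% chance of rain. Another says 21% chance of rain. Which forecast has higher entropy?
73% forecast

Treat each forecast as a Bernoulli distribution. Binary entropy is maximized at p=0.5 and falls off symmetrically toward 0 or 1. The 73% forecast is closer to 50%, so it is more uncertain. H(73%) ≈ 0.841 bits, H(21%) ≈ 0.741 bits.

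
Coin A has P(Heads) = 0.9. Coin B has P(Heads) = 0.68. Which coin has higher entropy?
B

For binary distributions, entropy is maximized at p=0.5 and decreases as p moves toward 0 or 1.

H(A) = H(0.9) = 0.4690 bits
H(B) = H(0.68) = 0.9044 bits

Distribution B (p=0.68) is closer to uniform (p=0.5), so it has higher entropy.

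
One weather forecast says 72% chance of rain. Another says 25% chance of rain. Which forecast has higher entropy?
72% forecast

Treat each forecast as a Bernoulli distribution. Binary entropy is maximized at p=0.5 and falls off symmetrically toward 0 or 1. The 72% forecast is closer to 50%, so it is more uncertain. H(72%) ≈ 0.855 bits, H(25%) ≈ 0.811 bits.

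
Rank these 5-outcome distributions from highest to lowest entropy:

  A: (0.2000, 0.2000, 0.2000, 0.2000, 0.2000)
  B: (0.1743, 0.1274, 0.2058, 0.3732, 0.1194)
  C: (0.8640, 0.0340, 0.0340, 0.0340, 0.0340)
A > B > C

Key insight: Entropy is maximized by uniform distributions and minimized by concentrated distributions.

- Uniform distributions have maximum entropy log₂(5) = 2.3219 bits
- The more "peaked" or concentrated a distribution, the lower its entropy

Entropies:
  H(A) = 2.3219 bits
  H(B) = 2.1841 bits
  H(C) = 0.8457 bits

Ranking: A > B > C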